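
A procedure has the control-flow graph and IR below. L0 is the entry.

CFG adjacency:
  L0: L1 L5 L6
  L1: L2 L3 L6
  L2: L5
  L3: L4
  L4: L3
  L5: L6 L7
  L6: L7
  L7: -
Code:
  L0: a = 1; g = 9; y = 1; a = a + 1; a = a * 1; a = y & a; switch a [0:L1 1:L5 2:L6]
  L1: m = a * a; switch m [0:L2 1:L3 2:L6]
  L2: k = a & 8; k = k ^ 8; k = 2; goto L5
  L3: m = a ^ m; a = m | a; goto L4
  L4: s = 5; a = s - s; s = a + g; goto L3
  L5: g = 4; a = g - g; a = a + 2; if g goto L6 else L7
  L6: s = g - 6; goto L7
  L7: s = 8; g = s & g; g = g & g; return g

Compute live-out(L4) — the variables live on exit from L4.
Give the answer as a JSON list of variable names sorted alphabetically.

Per-block:
  L0: {a,g,y} / ∅
  L1: {m} / {a}
  L2: {k} / {a}
  L3: {a,m} / {a,m}
  L4: {a,s} / {g}
  L5: {a,g} / ∅
  L6: {s} / {g}
  L7: {g,s} / {g}

Liveness:
  L0: in=∅ out={a,g}
  L1: in={a,g} out={a,g,m}
  L2: in={a} out=∅
  L3: in={a,g,m} out={g,m}
  L4: in={g,m} out={a,g,m}
  L5: in=∅ out={g}
  L6: in={g} out={g}
  L7: in={g} out=∅

live-out(L4) = ["a", "g", "m"]

Answer: ["a", "g", "m"]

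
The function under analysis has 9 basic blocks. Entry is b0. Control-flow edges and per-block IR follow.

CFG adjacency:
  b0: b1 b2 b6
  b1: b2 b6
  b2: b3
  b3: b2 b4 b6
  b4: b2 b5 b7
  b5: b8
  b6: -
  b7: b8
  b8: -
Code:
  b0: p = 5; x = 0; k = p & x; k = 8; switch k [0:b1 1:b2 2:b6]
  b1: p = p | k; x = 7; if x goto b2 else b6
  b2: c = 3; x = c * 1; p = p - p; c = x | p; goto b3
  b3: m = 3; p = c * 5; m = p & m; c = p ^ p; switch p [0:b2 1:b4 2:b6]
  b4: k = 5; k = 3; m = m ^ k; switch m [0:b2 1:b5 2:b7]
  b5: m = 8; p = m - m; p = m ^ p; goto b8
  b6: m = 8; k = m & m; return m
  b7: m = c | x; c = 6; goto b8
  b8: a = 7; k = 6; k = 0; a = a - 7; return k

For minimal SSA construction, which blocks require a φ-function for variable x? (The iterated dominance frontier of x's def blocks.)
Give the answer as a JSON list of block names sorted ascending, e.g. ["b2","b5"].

idom tree: b1←b0 b2←b0 b3←b2 b4←b3 b5←b4 b6←b0 b7←b4 b8←b4
Dom at joins:
  b2: preds {b0,b1,b3,b4}: {b0} ∩ {b0,b1} ∩ {b0,b2,b3} ∩ {b0,b2,b3,b4} = {b0}; idom=b0
  b6: preds {b0,b1,b3}: {b0} ∩ {b0,b1} ∩ {b0,b2,b3} = {b0}; idom=b0
  b8: preds {b5,b7}: {b0,b2,b3,b4,b5} ∩ {b0,b2,b3,b4,b7} = {b0,b2,b3,b4}; idom=b4

DF derivation:
  join b2 pred b0: · stop@b0
  join b2 pred b1: b1 stop@b0
  join b2 pred b3: b3→b2 stop@b0
  join b2 pred b4: b4→b3→b2 stop@b0
  join b6 pred b0: · stop@b0
  join b6 pred b1: b1 stop@b0
  join b6 pred b3: b3→b2 stop@b0
  join b8 pred b5: b5 stop@b4
  join b8 pred b7: b7 stop@b4
  b0 → ∅
  b1 → {b2,b6}
  b2 → {b2,b6}
  b3 → {b2,b6}
  b4 → {b2}
  b5 → {b8}
  b6 → ∅
  b7 → {b8}
  b8 → ∅

φ for x: defs {b0,b1,b2}
  DF⁺ = {b2,b6}

Answer: ["b2", "b6"]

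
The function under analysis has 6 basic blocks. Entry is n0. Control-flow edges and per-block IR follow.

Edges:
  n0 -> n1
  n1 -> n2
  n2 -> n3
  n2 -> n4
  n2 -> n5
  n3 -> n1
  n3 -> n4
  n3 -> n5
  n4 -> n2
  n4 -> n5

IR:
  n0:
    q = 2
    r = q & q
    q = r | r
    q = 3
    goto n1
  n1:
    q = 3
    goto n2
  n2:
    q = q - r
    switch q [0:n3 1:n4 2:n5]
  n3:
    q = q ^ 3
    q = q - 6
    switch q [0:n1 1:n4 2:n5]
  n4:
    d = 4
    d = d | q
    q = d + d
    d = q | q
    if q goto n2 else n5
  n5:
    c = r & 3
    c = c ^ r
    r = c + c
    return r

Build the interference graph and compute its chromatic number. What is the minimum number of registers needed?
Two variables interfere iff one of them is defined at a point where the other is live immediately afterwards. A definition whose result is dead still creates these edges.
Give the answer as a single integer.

Answer: 3

Analysis:
def/use:
  n0: def={q,r} ue=∅
  n1: def={q} ue=∅
  n2: def={q} ue={q,r}
  n3: def={q} ue={q}
  n4: def={d,q} ue={q}
  n5: def={c,r} ue={r}

Live sets:
  live n0: ∅→{r}
  live n1: {r}→{q,r}
  live n2: {q,r}→{q,r}
  live n3: {q,r}→{q,r}
  live n4: {q,r}→{q,r}
  live n5: {r}→∅

Interference:
  c: {r}
  d: {q,r}
  q: {d,r}
  r: {c,d,q}

Registers:
  lower bound: {d,q,r} mutually conflict ⇒ χ ≥ 3
  assign c→r1 d→r1 q→r2 r→r0 — no edge inside a register ⇒ χ ≤ 3
  χ = 3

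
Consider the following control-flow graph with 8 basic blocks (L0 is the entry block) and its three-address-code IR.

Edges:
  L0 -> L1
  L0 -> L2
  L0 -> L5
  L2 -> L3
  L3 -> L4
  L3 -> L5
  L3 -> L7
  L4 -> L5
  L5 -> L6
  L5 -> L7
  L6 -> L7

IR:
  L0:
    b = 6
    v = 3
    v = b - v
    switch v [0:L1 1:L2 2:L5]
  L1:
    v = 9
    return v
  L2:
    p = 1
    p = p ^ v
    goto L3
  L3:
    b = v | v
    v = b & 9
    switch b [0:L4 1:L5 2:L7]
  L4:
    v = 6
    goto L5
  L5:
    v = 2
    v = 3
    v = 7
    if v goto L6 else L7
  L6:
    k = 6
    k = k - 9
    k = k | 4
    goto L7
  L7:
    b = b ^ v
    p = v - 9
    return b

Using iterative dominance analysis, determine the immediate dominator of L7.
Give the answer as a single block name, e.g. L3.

Answer: L0

Working:
idom tree: L1←L0 L2←L0 L3←L2 L4←L3 L5←L0 L6←L5 L7←L0
Dom at joins:
  L5: preds {L0,L3,L4}: {L0} ∩ {L0,L2,L3} ∩ {L0,L2,L3,L4} = {L0}; idom=L0
  L7: preds {L3,L5,L6}: {L0,L2,L3} ∩ {L0,L5} ∩ {L0,L5,L6} = {L0}; idom=L0

idom(L7) = L0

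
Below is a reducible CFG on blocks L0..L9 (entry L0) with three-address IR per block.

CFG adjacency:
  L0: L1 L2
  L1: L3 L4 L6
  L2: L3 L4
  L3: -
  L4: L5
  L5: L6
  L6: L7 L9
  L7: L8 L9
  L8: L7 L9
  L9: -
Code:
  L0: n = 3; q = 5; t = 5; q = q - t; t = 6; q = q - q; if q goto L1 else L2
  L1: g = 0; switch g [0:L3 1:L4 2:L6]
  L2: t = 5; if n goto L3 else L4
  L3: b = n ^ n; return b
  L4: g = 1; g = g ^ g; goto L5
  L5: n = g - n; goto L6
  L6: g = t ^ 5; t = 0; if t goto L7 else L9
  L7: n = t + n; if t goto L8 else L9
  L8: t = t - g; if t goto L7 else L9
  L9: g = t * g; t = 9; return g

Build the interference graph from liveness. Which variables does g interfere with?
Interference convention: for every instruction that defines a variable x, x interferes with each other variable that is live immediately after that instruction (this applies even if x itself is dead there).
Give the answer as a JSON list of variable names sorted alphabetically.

def/use:
  L0 def {n,q,t} use ∅
  L1 def {g} use ∅
  L2 def {t} use {n}
  L3 def {b} use {n}
  L4 def {g} use ∅
  L5 def {n} use {g,n}
  L6 def {g,t} use {t}
  L7 def {n} use {n,t}
  L8 def {t} use {g,t}
  L9 def {g,t} use {g,t}

Backward fixpoint:
  L0: in=∅ out={n,t}
  L1: in={n,t} out={n,t}
  L2: in={n} out={n,t}
  L3: in={n} out=∅
  L4: in={n,t} out={g,n,t}
  L5: in={g,n,t} out={n,t}
  L6: in={n,t} out={g,n,t}
  L7: in={g,n,t} out={g,n,t}
  L8: in={g,n,t} out={g,n,t}
  L9: in={g,t} out=∅

Interfere edges:
  b↔∅
  g↔{n,t}
  n↔{g,q,t}
  q↔{n,t}
  t↔{g,n,q}

N(g) = ["n", "t"]

Answer: ["n", "t"]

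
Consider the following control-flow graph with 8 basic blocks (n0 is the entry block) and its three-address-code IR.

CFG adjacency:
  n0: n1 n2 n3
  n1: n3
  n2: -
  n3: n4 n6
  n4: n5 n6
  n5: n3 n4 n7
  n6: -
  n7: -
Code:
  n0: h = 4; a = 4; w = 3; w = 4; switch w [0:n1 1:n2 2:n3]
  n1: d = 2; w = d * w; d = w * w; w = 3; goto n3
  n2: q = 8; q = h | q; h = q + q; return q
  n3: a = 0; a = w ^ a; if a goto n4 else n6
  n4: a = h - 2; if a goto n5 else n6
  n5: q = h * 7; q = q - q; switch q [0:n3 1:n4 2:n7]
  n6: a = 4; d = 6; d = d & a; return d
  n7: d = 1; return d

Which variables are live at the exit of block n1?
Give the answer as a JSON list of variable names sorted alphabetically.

def/use:
  n0: def={a,h,w} ue=∅
  n1: def={d,w} ue={w}
  n2: def={h,q} ue={h}
  n3: def={a} ue={w}
  n4: def={a} ue={h}
  n5: def={q} ue={h}
  n6: def={a,d} ue=∅
  n7: def={d} ue=∅

Live sets:
  n0 li=∅ lo={h,w}
  n1 li={h,w} lo={h,w}
  n2 li={h} lo=∅
  n3 li={h,w} lo={h,w}
  n4 li={h,w} lo={h,w}
  n5 li={h,w} lo={h,w}
  n6 li=∅ lo=∅
  n7 li=∅ lo=∅

live-out(n1) = ["h", "w"]

Answer: ["h", "w"]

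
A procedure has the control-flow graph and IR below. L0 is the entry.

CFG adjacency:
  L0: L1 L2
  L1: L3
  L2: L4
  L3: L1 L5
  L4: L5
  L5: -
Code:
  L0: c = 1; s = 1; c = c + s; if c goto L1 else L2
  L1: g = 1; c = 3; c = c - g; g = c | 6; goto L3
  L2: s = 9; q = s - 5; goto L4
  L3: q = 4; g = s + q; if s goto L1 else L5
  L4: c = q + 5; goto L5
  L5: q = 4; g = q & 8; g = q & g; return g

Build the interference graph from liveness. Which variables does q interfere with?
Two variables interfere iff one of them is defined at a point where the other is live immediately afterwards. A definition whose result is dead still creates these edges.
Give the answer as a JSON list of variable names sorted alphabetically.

def/use:
  L0: def={c,s} ue=∅
  L1: def={c,g} ue=∅
  L2: def={q,s} ue=∅
  L3: def={g,q} ue={s}
  L4: def={c} ue={q}
  L5: def={g,q} ue=∅

Liveness:
  L0 li=∅ lo={s}
  L1 li={s} lo={s}
  L2 li=∅ lo={q}
  L3 li={s} lo={s}
  L4 li={q} lo=∅
  L5 li=∅ lo=∅

Interfere edges:
  c — {g,s}
  g — {c,q,s}
  q — {g,s}
  s — {c,g,q}

N(q) = ["g", "s"]

Answer: ["g", "s"]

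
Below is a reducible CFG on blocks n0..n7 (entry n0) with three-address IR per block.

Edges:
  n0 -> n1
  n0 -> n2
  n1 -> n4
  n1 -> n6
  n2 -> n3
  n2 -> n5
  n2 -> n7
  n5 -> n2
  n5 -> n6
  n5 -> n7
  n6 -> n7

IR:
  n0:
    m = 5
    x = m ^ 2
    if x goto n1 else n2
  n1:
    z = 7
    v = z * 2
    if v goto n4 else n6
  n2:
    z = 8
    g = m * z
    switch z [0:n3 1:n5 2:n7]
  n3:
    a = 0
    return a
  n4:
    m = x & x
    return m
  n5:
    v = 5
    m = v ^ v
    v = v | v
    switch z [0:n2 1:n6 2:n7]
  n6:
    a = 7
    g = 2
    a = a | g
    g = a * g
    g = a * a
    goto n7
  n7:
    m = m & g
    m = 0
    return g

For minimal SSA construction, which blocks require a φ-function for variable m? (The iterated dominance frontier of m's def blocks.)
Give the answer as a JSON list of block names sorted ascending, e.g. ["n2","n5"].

idom tree: n1←n0 n2←n0 n3←n2 n4←n1 n5←n2 n6←n0 n7←n0
Dom∩ at merges:
  n2: preds {n0,n5}: {n0} ∩ {n0,n2,n5} = {n0}; idom=n0
  n6: preds {n1,n5}: {n0,n1} ∩ {n0,n2,n5} = {n0}; idom=n0
  n7: preds {n2,n5,n6}: {n0,n2} ∩ {n0,n2,n5} ∩ {n0,n6} = {n0}; idom=n0

DF walk-up:
  n2←n0: walk · to n0
  n2←n5: walk n5→n2 to n0
  n6←n1: walk n1 to n0
  n6←n5: walk n5→n2 to n0
  n7←n2: walk n2 to n0
  n7←n5: walk n5→n2 to n0
  n7←n6: walk n6 to n0
  DF(n0)=∅
  DF(n1)={n6}
  DF(n2)={n2,n6,n7}
  DF(n3)=∅
  DF(n4)=∅
  DF(n5)={n2,n6,n7}
  DF(n6)={n7}
  DF(n7)=∅

φ for m: defs {n0,n4,n5,n7}
  DF⁺ = {n2,n6,n7}

Answer: ["n2", "n6", "n7"]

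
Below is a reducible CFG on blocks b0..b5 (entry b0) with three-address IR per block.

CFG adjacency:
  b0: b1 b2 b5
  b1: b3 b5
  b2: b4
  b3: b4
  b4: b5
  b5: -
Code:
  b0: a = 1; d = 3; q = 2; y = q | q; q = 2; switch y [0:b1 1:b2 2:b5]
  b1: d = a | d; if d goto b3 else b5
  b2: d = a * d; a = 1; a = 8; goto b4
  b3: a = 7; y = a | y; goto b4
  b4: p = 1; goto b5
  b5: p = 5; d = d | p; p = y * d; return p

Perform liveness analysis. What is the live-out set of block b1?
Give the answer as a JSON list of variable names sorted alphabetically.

def/use:
  b0 def {a,d,q,y} use ∅
  b1 def {d} use {a,d}
  b2 def {a,d} use {a,d}
  b3 def {a,y} use {y}
  b4 def {p} use ∅
  b5 def {d,p} use {d,y}

Live sets:
  b0 li=∅ lo={a,d,y}
  b1 li={a,d,y} lo={d,y}
  b2 li={a,d,y} lo={d,y}
  b3 li={d,y} lo={d,y}
  b4 li={d,y} lo={d,y}
  b5 li={d,y} lo=∅

live-out(b1) = ["d", "y"]

Answer: ["d", "y"]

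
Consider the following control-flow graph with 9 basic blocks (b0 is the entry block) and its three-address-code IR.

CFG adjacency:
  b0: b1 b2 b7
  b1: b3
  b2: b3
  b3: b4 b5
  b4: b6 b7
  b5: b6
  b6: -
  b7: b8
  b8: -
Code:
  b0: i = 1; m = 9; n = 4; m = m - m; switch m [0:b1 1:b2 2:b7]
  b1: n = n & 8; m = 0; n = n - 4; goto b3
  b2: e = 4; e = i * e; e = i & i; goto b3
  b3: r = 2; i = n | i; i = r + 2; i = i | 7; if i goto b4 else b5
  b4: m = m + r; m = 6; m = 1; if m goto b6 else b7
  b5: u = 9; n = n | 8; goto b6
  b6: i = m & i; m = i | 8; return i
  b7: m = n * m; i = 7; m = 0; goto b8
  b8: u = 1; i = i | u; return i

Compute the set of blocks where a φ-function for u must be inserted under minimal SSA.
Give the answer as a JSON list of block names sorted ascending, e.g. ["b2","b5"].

Answer: ["b6"]

Derivation:
idom tree: b1←b0 b2←b0 b3←b0 b4←b3 b5←b3 b6←b3 b7←b0 b8←b7
Dom∩ at merges:
  b3: preds {b1,b2}: {b0,b1} ∩ {b0,b2} = {b0}; idom=b0
  b6: preds {b4,b5}: {b0,b3,b4} ∩ {b0,b3,b5} = {b0,b3}; idom=b3
  b7: preds {b0,b4}: {b0} ∩ {b0,b3,b4} = {b0}; idom=b0

DF walk-up:
  join b3 pred b1: b1 stop@b0
  join b3 pred b2: b2 stop@b0
  join b6 pred b4: b4 stop@b3
  join b6 pred b5: b5 stop@b3
  join b7 pred b0: · stop@b0
  join b7 pred b4: b4→b3 stop@b0
  DF(b0)=∅
  DF(b1)={b3}
  DF(b2)={b3}
  DF(b3)={b7}
  DF(b4)={b6,b7}
  DF(b5)={b6}
  DF(b6)=∅
  DF(b7)=∅
  DF(b8)=∅

φ for u: defs {b5,b8}
  DF⁺ = {b6}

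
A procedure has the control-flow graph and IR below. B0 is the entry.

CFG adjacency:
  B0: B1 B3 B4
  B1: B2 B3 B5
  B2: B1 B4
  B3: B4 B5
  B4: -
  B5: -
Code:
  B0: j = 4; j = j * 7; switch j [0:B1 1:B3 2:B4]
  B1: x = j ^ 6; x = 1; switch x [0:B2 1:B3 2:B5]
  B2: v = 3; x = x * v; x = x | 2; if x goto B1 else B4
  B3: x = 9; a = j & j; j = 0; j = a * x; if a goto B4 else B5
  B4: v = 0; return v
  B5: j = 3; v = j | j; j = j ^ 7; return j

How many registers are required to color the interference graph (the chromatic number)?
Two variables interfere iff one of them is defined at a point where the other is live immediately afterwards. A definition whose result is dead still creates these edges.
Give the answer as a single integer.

Block summaries:
  B0: {j} / ∅
  B1: {x} / {j}
  B2: {v,x} / {x}
  B3: {a,j,x} / {j}
  B4: {v} / ∅
  B5: {j,v} / ∅

Live sets:
  B0 li=∅ lo={j}
  B1 li={j} lo={j,x}
  B2 li={j,x} lo={j}
  B3 li={j} lo=∅
  B4 li=∅ lo=∅
  B5 li=∅ lo=∅

Interference:
  a: {j,x}
  j: {a,v,x}
  v: {j,x}
  x: {a,j,v}

Chromatic number:
  clique {a,j,x} ⇒ need ≥ 3
  3-colouring: c0={j}  c1={x}  c2={a,v}
  χ = 3

Answer: 3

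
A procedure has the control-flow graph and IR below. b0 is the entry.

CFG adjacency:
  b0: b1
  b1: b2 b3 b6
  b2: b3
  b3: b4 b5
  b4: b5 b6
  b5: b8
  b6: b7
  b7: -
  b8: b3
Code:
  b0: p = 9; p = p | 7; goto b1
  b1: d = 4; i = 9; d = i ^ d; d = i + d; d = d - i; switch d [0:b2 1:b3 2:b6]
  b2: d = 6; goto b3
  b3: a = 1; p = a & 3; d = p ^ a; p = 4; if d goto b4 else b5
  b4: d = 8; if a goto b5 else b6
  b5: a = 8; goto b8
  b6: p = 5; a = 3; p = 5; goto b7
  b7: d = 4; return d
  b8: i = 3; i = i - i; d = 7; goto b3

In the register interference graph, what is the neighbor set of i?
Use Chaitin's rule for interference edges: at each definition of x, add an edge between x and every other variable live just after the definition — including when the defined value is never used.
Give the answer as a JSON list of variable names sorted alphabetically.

def/use:
  b0: {p} / ∅
  b1: {d,i} / ∅
  b2: {d} / ∅
  b3: {a,d,p} / ∅
  b4: {d} / {a}
  b5: {a} / ∅
  b6: {a,p} / ∅
  b7: {d} / ∅
  b8: {d,i} / ∅

Live sets:
  b0: in=∅ out=∅
  b1: in=∅ out=∅
  b2: in=∅ out=∅
  b3: in=∅ out={a}
  b4: in={a} out=∅
  b5: in=∅ out=∅
  b6: in=∅ out=∅
  b7: in=∅ out=∅
  b8: in=∅ out=∅

Conflict graph:
  a — {d,p}
  d — {a,i,p}
  i — {d}
  p — {a,d}

N(i) = ["d"]

Answer: ["d"]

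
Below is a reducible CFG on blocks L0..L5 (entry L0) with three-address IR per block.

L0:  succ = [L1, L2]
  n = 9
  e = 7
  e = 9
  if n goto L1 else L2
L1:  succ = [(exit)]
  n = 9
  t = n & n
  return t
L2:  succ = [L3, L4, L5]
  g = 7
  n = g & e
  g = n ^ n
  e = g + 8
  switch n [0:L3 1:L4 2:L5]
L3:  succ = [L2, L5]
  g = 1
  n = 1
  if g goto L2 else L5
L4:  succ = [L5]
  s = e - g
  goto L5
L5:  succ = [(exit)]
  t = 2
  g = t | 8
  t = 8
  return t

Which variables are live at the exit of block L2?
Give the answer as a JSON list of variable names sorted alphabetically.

Per-block:
  L0 def {e,n} use ∅
  L1 def {n,t} use ∅
  L2 def {e,g,n} use {e}
  L3 def {g,n} use ∅
  L4 def {s} use {e,g}
  L5 def {g,t} use ∅

Backward fixpoint:
  live L0: ∅→{e}
  live L1: ∅→∅
  live L2: {e}→{e,g}
  live L3: {e}→{e}
  live L4: {e,g}→∅
  live L5: ∅→∅

live-out(L2) = ["e", "g"]

Answer: ["e", "g"]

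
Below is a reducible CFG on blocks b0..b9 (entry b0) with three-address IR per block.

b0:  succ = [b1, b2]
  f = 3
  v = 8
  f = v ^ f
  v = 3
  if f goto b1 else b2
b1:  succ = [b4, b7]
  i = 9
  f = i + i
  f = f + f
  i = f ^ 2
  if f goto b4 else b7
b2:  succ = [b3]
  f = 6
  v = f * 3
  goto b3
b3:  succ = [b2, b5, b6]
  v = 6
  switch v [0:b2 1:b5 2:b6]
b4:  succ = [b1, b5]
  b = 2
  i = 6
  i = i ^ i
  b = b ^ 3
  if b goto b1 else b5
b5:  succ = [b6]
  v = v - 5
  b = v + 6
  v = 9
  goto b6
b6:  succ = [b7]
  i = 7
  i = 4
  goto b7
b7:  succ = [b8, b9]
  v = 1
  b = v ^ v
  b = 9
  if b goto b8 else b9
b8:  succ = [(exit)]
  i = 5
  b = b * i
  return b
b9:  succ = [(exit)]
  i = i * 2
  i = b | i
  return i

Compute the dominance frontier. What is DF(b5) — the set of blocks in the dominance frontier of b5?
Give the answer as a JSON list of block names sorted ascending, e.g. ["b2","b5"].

idom tree: b1←b0 b2←b0 b3←b2 b4←b1 b5←b0 b6←b0 b7←b0 b8←b7 b9←b7
Dom at joins:
  b1: preds {b0,b4}: {b0} ∩ {b0,b1,b4} = {b0}; idom=b0
  b2: preds {b0,b3}: {b0} ∩ {b0,b2,b3} = {b0}; idom=b0
  b5: preds {b3,b4}: {b0,b2,b3} ∩ {b0,b1,b4} = {b0}; idom=b0
  b6: preds {b3,b5}: {b0,b2,b3} ∩ {b0,b5} = {b0}; idom=b0
  b7: preds {b1,b6}: {b0,b1} ∩ {b0,b6} = {b0}; idom=b0

DF walk-up:
  join b1 pred b0: · stop@b0
  join b1 pred b4: b4→b1 stop@b0
  join b2 pred b0: · stop@b0
  join b2 pred b3: b3→b2 stop@b0
  join b5 pred b3: b3→b2 stop@b0
  join b5 pred b4: b4→b1 stop@b0
  join b6 pred b3: b3→b2 stop@b0
  join b6 pred b5: b5 stop@b0
  join b7 pred b1: b1 stop@b0
  join b7 pred b6: b6 stop@b0
  DF(b0)=∅
  DF(b1)={b1,b5,b7}
  DF(b2)={b2,b5,b6}
  DF(b3)={b2,b5,b6}
  DF(b4)={b1,b5}
  DF(b5)={b6}
  DF(b6)={b7}
  DF(b7)=∅
  DF(b8)=∅
  DF(b9)=∅

DF(b5) = ["b6"]

Answer: ["b6"]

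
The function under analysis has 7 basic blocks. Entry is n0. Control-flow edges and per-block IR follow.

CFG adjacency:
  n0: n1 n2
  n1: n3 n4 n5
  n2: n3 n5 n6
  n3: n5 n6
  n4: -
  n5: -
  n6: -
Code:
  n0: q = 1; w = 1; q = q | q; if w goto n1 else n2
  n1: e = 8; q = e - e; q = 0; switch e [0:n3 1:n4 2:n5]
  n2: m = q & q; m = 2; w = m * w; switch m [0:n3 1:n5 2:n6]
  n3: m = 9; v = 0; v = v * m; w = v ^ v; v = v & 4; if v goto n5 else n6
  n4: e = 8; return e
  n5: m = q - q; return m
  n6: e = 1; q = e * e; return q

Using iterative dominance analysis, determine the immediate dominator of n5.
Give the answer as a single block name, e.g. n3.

Answer: n0

Working:
idom tree: n1←n0 n2←n0 n3←n0 n4←n1 n5←n0 n6←n0
Dom∩ at merges:
  n3: preds {n1,n2}: {n0,n1} ∩ {n0,n2} = {n0}; idom=n0
  n5: preds {n1,n2,n3}: {n0,n1} ∩ {n0,n2} ∩ {n0,n3} = {n0}; idom=n0
  n6: preds {n2,n3}: {n0,n2} ∩ {n0,n3} = {n0}; idom=n0

idom(n5) = n0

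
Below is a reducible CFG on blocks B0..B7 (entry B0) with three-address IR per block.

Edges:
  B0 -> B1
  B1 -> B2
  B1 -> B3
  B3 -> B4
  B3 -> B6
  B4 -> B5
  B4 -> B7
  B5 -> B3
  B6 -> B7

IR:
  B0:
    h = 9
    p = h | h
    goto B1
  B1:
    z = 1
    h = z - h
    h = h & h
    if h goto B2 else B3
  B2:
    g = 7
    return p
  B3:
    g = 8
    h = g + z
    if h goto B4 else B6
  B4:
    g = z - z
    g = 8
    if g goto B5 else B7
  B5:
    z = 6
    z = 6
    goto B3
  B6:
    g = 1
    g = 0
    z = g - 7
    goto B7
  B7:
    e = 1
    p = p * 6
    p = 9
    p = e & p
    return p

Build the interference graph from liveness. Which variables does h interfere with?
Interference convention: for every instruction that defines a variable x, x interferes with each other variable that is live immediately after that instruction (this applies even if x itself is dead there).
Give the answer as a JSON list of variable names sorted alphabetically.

Answer: ["p", "z"]

Derivation:
def/use:
  B0: {h,p} / ∅
  B1: {h,z} / {h}
  B2: {g} / {p}
  B3: {g,h} / {z}
  B4: {g} / {z}
  B5: {z} / ∅
  B6: {g,z} / ∅
  B7: {e,p} / {p}

Live sets:
  B0: in=∅ out={h,p}
  B1: in={h,p} out={p,z}
  B2: in={p} out=∅
  B3: in={p,z} out={p,z}
  B4: in={p,z} out={p}
  B5: in={p} out={p,z}
  B6: in={p} out={p}
  B7: in={p} out=∅

Interfere edges:
  e: {p}
  g: {p,z}
  h: {p,z}
  p: {e,g,h,z}
  z: {g,h,p}

N(h) = ["p", "z"]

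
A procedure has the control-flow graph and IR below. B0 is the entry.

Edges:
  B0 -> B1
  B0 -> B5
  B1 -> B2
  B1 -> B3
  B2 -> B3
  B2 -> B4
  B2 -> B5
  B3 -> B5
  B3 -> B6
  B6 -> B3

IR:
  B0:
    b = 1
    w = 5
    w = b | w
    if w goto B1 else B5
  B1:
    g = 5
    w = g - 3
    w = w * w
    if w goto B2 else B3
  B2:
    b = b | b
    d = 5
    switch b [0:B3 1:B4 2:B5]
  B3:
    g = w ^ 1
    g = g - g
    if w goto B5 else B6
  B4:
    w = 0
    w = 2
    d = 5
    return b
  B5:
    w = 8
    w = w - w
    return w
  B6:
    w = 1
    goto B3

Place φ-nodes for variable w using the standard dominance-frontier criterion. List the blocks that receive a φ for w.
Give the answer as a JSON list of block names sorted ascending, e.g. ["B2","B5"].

Answer: ["B3", "B5"]

Analysis:
idom tree: B1←B0 B2←B1 B3←B1 B4←B2 B5←B0 B6←B3
Dom at joins:
  B3: preds {B1,B2,B6}: {B0,B1} ∩ {B0,B1,B2} ∩ {B0,B1,B3,B6} = {B0,B1}; idom=B1
  B5: preds {B0,B2,B3}: {B0} ∩ {B0,B1,B2} ∩ {B0,B1,B3} = {B0}; idom=B0

DF walk-up:
  B3←B1: walk · to B1
  B3←B2: walk B2 to B1
  B3←B6: walk B6→B3 to B1
  B5←B0: walk · to B0
  B5←B2: walk B2→B1 to B0
  B5←B3: walk B3→B1 to B0
  B0: DF=∅
  B1: DF={B5}
  B2: DF={B3,B5}
  B3: DF={B3,B5}
  B4: DF=∅
  B5: DF=∅
  B6: DF={B3}

φ for w: defs {B0,B1,B4,B5,B6}
  DF⁺ = {B3,B5}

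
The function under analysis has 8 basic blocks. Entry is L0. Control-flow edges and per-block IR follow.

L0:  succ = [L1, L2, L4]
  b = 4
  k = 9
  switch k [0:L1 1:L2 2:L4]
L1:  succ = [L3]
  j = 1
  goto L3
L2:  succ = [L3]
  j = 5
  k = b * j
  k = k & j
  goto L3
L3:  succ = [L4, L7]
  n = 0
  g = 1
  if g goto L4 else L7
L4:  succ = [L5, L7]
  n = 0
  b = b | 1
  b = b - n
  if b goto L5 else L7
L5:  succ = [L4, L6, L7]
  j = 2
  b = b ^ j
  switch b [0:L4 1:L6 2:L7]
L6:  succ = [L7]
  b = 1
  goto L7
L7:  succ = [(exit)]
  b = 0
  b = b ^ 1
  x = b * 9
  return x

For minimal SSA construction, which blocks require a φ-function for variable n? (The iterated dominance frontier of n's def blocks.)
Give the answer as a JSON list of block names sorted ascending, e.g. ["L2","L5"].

Answer: ["L4", "L7"]

Analysis:
idom tree: L1←L0 L2←L0 L3←L0 L4←L0 L5←L4 L6←L5 L7←L0
Join-block Dom:
  L3: preds {L1,L2}: {L0,L1} ∩ {L0,L2} = {L0}; idom=L0
  L4: preds {L0,L3,L5}: {L0} ∩ {L0,L3} ∩ {L0,L4,L5} = {L0}; idom=L0
  L7: preds {L3,L4,L5,L6}: {L0,L3} ∩ {L0,L4} ∩ {L0,L4,L5} ∩ {L0,L4,L5,L6} = {L0}; idom=L0

DF walk-up:
  L3←L1: walk L1 to L0
  L3←L2: walk L2 to L0
  L4←L0: walk · to L0
  L4←L3: walk L3 to L0
  L4←L5: walk L5→L4 to L0
  L7←L3: walk L3 to L0
  L7←L4: walk L4 to L0
  L7←L5: walk L5→L4 to L0
  L7←L6: walk L6→L5→L4 to L0
  L0 → ∅
  L1 → {L3}
  L2 → {L3}
  L3 → {L4,L7}
  L4 → {L4,L7}
  L5 → {L4,L7}
  L6 → {L7}
  L7 → ∅

φ for n: defs {L3,L4}
  DF⁺ = {L4,L7}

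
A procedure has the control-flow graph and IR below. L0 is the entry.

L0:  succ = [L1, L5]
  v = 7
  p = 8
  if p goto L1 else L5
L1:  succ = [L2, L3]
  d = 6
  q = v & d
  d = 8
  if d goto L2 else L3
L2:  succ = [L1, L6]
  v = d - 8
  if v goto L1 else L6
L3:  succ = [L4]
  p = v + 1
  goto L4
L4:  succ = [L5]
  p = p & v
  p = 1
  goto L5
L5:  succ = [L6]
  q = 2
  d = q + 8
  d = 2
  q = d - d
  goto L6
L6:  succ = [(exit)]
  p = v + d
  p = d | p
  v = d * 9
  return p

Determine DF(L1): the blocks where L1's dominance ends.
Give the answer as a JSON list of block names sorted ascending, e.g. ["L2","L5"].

Answer: ["L1", "L5", "L6"]

Derivation:
idom tree: L1←L0 L2←L1 L3←L1 L4←L3 L5←L0 L6←L0
Dom∩ at merges:
  L1: preds {L0,L2}: {L0} ∩ {L0,L1,L2} = {L0}; idom=L0
  L5: preds {L0,L4}: {L0} ∩ {L0,L1,L3,L4} = {L0}; idom=L0
  L6: preds {L2,L5}: {L0,L1,L2} ∩ {L0,L5} = {L0}; idom=L0

DF walk-up:
  L1←L0: walk · to L0
  L1←L2: walk L2→L1 to L0
  L5←L0: walk · to L0
  L5←L4: walk L4→L3→L1 to L0
  L6←L2: walk L2→L1 to L0
  L6←L5: walk L5 to L0
  DF(L0)=∅
  DF(L1)={L1,L5,L6}
  DF(L2)={L1,L6}
  DF(L3)={L5}
  DF(L4)={L5}
  DF(L5)={L6}
  DF(L6)=∅

DF(L1) = ["L1", "L5", "L6"]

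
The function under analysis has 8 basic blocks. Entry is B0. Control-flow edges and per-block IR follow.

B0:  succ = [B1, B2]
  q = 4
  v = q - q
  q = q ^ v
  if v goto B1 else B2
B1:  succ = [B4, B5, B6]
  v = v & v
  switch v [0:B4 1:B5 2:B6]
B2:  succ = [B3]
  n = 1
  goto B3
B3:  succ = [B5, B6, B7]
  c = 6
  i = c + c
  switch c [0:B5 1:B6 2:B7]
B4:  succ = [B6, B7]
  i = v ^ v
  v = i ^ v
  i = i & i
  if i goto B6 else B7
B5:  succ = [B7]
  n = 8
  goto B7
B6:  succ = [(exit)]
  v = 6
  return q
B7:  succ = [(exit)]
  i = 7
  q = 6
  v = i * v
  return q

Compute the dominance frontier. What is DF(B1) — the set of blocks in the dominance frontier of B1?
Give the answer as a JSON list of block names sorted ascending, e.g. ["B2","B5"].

Answer: ["B5", "B6", "B7"]

Working:
idom tree: B1←B0 B2←B0 B3←B2 B4←B1 B5←B0 B6←B0 B7←B0
Dom∩ at merges:
  B5: preds {B1,B3}: {B0,B1} ∩ {B0,B2,B3} = {B0}; idom=B0
  B6: preds {B1,B3,B4}: {B0,B1} ∩ {B0,B2,B3} ∩ {B0,B1,B4} = {B0}; idom=B0
  B7: preds {B3,B4,B5}: {B0,B2,B3} ∩ {B0,B1,B4} ∩ {B0,B5} = {B0}; idom=B0

Frontier:
  join B5 pred B1: B1 stop@B0
  join B5 pred B3: B3→B2 stop@B0
  join B6 pred B1: B1 stop@B0
  join B6 pred B3: B3→B2 stop@B0
  join B6 pred B4: B4→B1 stop@B0
  join B7 pred B3: B3→B2 stop@B0
  join B7 pred B4: B4→B1 stop@B0
  join B7 pred B5: B5 stop@B0
  B0: DF=∅
  B1: DF={B5,B6,B7}
  B2: DF={B5,B6,B7}
  B3: DF={B5,B6,B7}
  B4: DF={B6,B7}
  B5: DF={B7}
  B6: DF=∅
  B7: DF=∅

DF(B1) = ["B5", "B6", "B7"]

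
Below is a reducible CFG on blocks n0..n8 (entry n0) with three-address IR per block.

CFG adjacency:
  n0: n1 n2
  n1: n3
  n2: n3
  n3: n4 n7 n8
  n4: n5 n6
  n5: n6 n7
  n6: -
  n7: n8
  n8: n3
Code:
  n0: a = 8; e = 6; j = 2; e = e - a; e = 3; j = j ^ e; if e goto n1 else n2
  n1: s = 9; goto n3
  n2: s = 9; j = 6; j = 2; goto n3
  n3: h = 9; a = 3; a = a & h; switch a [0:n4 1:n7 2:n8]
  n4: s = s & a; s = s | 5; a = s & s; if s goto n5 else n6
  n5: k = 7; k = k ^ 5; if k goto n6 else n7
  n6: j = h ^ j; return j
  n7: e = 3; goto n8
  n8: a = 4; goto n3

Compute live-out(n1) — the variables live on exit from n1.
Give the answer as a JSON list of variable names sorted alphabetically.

Block summaries:
  n0 def {a,e,j} use ∅
  n1 def {s} use ∅
  n2 def {j,s} use ∅
  n3 def {a,h} use ∅
  n4 def {a,s} use {a,s}
  n5 def {k} use ∅
  n6 def {j} use {h,j}
  n7 def {e} use ∅
  n8 def {a} use ∅

Live sets:
  n0: in=∅ out={j}
  n1: in={j} out={j,s}
  n2: in=∅ out={j,s}
  n3: in={j,s} out={a,h,j,s}
  n4: in={a,h,j,s} out={h,j,s}
  n5: in={h,j,s} out={h,j,s}
  n6: in={h,j} out=∅
  n7: in={j,s} out={j,s}
  n8: in={j,s} out={j,s}

live-out(n1) = ["j", "s"]

Answer: ["j", "s"]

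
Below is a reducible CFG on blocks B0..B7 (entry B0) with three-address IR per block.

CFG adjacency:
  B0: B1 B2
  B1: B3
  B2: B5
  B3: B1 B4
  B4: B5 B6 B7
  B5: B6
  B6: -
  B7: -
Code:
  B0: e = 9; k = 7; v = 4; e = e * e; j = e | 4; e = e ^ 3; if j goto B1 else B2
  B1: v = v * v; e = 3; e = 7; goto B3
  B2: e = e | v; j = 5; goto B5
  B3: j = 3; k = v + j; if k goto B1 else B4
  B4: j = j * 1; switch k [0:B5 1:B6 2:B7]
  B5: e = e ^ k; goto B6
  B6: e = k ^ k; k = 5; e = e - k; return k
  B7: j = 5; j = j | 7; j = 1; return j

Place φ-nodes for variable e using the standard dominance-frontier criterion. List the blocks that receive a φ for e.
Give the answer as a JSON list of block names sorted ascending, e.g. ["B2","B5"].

Answer: ["B1", "B5", "B6"]

Derivation:
idom tree: B1←B0 B2←B0 B3←B1 B4←B3 B5←B0 B6←B0 B7←B4
Dom∩ at merges:
  B1: preds {B0,B3}: {B0} ∩ {B0,B1,B3} = {B0}; idom=B0
  B5: preds {B2,B4}: {B0,B2} ∩ {B0,B1,B3,B4} = {B0}; idom=B0
  B6: preds {B4,B5}: {B0,B1,B3,B4} ∩ {B0,B5} = {B0}; idom=B0

DF walk-up:
  join B1 pred B0: · stop@B0
  join B1 pred B3: B3→B1 stop@B0
  join B5 pred B2: B2 stop@B0
  join B5 pred B4: B4→B3→B1 stop@B0
  join B6 pred B4: B4→B3→B1 stop@B0
  join B6 pred B5: B5 stop@B0
  B0: DF=∅
  B1: DF={B1,B5,B6}
  B2: DF={B5}
  B3: DF={B1,B5,B6}
  B4: DF={B5,B6}
  B5: DF={B6}
  B6: DF=∅
  B7: DF=∅

φ for e: defs {B0,B1,B2,B5,B6}
  DF⁺ = {B1,B5,B6}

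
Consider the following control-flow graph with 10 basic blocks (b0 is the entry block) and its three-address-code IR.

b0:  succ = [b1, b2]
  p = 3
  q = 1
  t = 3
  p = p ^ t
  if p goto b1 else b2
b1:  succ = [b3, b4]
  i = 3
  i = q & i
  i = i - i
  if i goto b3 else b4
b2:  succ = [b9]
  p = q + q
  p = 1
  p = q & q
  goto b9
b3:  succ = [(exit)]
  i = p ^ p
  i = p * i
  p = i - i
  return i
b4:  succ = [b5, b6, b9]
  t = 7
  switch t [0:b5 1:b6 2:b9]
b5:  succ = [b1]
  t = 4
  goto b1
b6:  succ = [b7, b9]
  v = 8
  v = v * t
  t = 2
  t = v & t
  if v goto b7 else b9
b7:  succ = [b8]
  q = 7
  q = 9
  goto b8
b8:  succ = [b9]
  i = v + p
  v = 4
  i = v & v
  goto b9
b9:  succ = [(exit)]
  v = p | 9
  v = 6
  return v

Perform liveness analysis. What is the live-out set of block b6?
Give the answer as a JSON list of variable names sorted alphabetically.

Answer: ["p", "v"]

Working:
Block summaries:
  b0: def={p,q,t} ue=∅
  b1: def={i} ue={q}
  b2: def={p} ue={q}
  b3: def={i,p} ue={p}
  b4: def={t} ue=∅
  b5: def={t} ue=∅
  b6: def={t,v} ue={t}
  b7: def={q} ue=∅
  b8: def={i,v} ue={p,v}
  b9: def={v} ue={p}

Backward fixpoint:
  b0 li=∅ lo={p,q}
  b1 li={p,q} lo={p,q}
  b2 li={q} lo={p}
  b3 li={p} lo=∅
  b4 li={p,q} lo={p,q,t}
  b5 li={p,q} lo={p,q}
  b6 li={p,t} lo={p,v}
  b7 li={p,v} lo={p,v}
  b8 li={p,v} lo={p}
  b9 li={p} lo=∅

live-out(b6) = ["p", "v"]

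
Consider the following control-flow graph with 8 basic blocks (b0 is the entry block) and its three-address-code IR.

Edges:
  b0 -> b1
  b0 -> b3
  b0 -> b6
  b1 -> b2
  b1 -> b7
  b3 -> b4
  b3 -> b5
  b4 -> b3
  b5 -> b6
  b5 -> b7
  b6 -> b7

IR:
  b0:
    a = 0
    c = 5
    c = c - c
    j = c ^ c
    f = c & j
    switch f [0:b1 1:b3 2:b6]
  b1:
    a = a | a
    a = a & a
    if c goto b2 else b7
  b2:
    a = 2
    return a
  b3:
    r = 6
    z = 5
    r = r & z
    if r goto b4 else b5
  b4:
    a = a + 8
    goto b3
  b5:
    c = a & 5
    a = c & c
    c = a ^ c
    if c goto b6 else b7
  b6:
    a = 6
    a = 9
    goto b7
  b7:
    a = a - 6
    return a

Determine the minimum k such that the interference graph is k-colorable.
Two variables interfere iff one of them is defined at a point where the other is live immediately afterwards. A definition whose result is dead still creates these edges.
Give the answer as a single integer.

Per-block:
  b0: def={a,c,f,j} ue=∅
  b1: def={a} ue={a,c}
  b2: def={a} ue=∅
  b3: def={r,z} ue=∅
  b4: def={a} ue={a}
  b5: def={a,c} ue={a}
  b6: def={a} ue=∅
  b7: def={a} ue={a}

Liveness:
  b0 li=∅ lo={a,c}
  b1 li={a,c} lo={a}
  b2 li=∅ lo=∅
  b3 li={a} lo={a}
  b4 li={a} lo={a}
  b5 li={a} lo={a}
  b6 li=∅ lo={a}
  b7 li={a} lo=∅

Interference:
  a — {c,f,j,r,z}
  c — {a,f,j}
  f — {a,c}
  j — {a,c}
  r — {a,z}
  z — {a,r}

Registers:
  clique {a,c,f} ⇒ need ≥ 3
  3-colouring: c0={a}  c1={c,r}  c2={f,j,z}
  χ = 3

Answer: 3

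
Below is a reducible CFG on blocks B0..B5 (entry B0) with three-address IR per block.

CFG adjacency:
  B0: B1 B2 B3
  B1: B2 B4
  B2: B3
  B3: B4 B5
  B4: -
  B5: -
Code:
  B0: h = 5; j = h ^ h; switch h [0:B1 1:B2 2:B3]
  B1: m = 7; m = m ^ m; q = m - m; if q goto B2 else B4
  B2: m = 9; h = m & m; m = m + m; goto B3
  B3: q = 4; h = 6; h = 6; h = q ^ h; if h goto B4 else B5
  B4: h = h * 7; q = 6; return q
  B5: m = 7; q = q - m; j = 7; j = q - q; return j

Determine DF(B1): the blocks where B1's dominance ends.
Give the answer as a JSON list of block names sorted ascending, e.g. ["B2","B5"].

Answer: ["B2", "B4"]

Analysis:
idom tree: B1←B0 B2←B0 B3←B0 B4←B0 B5←B3
Join-block Dom:
  B2: preds {B0,B1}: {B0} ∩ {B0,B1} = {B0}; idom=B0
  B3: preds {B0,B2}: {B0} ∩ {B0,B2} = {B0}; idom=B0
  B4: preds {B1,B3}: {B0,B1} ∩ {B0,B3} = {B0}; idom=B0

DF derivation:
  B2←B0: walk · to B0
  B2←B1: walk B1 to B0
  B3←B0: walk · to B0
  B3←B2: walk B2 to B0
  B4←B1: walk B1 to B0
  B4←B3: walk B3 to B0
  B0: DF=∅
  B1: DF={B2,B4}
  B2: DF={B3}
  B3: DF={B4}
  B4: DF=∅
  B5: DF=∅

DF(B1) = ["B2", "B4"]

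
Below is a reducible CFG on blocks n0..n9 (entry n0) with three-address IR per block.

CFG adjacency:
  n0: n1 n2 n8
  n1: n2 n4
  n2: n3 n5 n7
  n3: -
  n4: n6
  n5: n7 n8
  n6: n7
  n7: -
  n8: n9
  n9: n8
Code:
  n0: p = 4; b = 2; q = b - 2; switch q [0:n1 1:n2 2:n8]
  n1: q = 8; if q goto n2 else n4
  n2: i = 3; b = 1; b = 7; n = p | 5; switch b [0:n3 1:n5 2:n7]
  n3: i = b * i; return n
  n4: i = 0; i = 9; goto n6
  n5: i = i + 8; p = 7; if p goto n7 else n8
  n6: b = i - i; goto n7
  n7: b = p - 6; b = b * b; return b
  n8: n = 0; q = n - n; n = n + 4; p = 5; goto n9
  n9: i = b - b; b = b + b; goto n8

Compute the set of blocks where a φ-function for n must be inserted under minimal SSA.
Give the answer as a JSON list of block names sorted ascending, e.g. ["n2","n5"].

Answer: ["n7", "n8"]

Derivation:
idom tree: n1←n0 n2←n0 n3←n2 n4←n1 n5←n2 n6←n4 n7←n0 n8←n0 n9←n8
Dom at joins:
  n2: preds {n0,n1}: {n0} ∩ {n0,n1} = {n0}; idom=n0
  n7: preds {n2,n5,n6}: {n0,n2} ∩ {n0,n2,n5} ∩ {n0,n1,n4,n6} = {n0}; idom=n0
  n8: preds {n0,n5,n9}: {n0} ∩ {n0,n2,n5} ∩ {n0,n8,n9} = {n0}; idom=n0

Frontier:
  n2←n0: walk · to n0
  n2←n1: walk n1 to n0
  n7←n2: walk n2 to n0
  n7←n5: walk n5→n2 to n0
  n7←n6: walk n6→n4→n1 to n0
  n8←n0: walk · to n0
  n8←n5: walk n5→n2 to n0
  n8←n9: walk n9→n8 to n0
  n0: DF=∅
  n1: DF={n2,n7}
  n2: DF={n7,n8}
  n3: DF=∅
  n4: DF={n7}
  n5: DF={n7,n8}
  n6: DF={n7}
  n7: DF=∅
  n8: DF={n8}
  n9: DF={n8}

φ for n: defs {n2,n8}
  DF⁺ = {n7,n8}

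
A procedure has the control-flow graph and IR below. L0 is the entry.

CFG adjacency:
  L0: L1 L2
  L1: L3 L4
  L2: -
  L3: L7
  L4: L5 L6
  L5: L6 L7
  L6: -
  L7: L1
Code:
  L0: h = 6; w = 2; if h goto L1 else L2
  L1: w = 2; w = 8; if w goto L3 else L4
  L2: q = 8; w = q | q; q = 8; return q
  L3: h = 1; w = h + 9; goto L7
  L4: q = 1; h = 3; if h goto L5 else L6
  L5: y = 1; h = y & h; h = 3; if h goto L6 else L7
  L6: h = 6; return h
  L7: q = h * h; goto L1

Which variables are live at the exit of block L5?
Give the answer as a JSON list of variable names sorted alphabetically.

Answer: ["h"]

Derivation:
Block summaries:
  L0: def={h,w} ue=∅
  L1: def={w} ue=∅
  L2: def={q,w} ue=∅
  L3: def={h,w} ue=∅
  L4: def={h,q} ue=∅
  L5: def={h,y} ue={h}
  L6: def={h} ue=∅
  L7: def={q} ue={h}

Backward fixpoint:
  L0: in=∅ out=∅
  L1: in=∅ out=∅
  L2: in=∅ out=∅
  L3: in=∅ out={h}
  L4: in=∅ out={h}
  L5: in={h} out={h}
  L6: in=∅ out=∅
  L7: in={h} out=∅

live-out(L5) = ["h"]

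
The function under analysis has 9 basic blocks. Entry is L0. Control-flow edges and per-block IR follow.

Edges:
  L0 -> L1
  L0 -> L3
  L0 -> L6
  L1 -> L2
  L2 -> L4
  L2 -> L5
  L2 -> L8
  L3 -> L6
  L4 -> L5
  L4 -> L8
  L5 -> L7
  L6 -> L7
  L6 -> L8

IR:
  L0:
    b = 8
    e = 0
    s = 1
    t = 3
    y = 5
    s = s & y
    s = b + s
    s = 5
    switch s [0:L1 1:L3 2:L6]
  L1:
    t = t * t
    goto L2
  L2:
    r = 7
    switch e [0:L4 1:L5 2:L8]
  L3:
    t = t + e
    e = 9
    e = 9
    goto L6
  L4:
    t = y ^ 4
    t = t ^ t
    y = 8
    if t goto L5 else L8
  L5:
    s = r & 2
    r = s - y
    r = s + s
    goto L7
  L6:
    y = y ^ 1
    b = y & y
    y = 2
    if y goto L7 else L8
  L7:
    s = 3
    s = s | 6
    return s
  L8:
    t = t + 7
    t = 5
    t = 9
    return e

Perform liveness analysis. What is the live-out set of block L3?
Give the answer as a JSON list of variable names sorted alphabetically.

Per-block:
  L0: def={b,e,s,t,y} ue=∅
  L1: def={t} ue={t}
  L2: def={r} ue={e}
  L3: def={e,t} ue={e,t}
  L4: def={t,y} ue={y}
  L5: def={r,s} ue={r,y}
  L6: def={b,y} ue={y}
  L7: def={s} ue=∅
  L8: def={t} ue={e,t}

Liveness:
  L0: in=∅ out={e,t,y}
  L1: in={e,t,y} out={e,t,y}
  L2: in={e,t,y} out={e,r,t,y}
  L3: in={e,t,y} out={e,t,y}
  L4: in={e,r,y} out={e,r,t,y}
  L5: in={r,y} out=∅
  L6: in={e,t,y} out={e,t}
  L7: in=∅ out=∅
  L8: in={e,t} out=∅

live-out(L3) = ["e", "t", "y"]

Answer: ["e", "t", "y"]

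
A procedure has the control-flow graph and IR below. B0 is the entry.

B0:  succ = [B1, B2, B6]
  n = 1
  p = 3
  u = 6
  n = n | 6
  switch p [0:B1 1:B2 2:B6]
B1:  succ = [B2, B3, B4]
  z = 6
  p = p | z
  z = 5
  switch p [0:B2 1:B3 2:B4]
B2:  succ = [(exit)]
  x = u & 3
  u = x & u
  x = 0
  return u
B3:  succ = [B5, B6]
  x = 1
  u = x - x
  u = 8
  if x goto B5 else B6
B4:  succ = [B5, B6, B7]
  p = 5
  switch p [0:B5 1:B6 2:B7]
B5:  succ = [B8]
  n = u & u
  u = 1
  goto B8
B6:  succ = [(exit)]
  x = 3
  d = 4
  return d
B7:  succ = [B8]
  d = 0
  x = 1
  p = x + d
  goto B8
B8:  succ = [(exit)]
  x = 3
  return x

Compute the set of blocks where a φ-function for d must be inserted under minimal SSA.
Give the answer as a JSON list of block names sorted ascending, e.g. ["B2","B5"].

Answer: ["B8"]

Working:
idom tree: B1←B0 B2←B0 B3←B1 B4←B1 B5←B1 B6←B0 B7←B4 B8←B1
Join-block Dom:
  B2: preds {B0,B1}: {B0} ∩ {B0,B1} = {B0}; idom=B0
  B5: preds {B3,B4}: {B0,B1,B3} ∩ {B0,B1,B4} = {B0,B1}; idom=B1
  B6: preds {B0,B3,B4}: {B0} ∩ {B0,B1,B3} ∩ {B0,B1,B4} = {B0}; idom=B0
  B8: preds {B5,B7}: {B0,B1,B5} ∩ {B0,B1,B4,B7} = {B0,B1}; idom=B1

Frontier:
  join B2 pred B0: · stop@B0
  join B2 pred B1: B1 stop@B0
  join B5 pred B3: B3 stop@B1
  join B5 pred B4: B4 stop@B1
  join B6 pred B0: · stop@B0
  join B6 pred B3: B3→B1 stop@B0
  join B6 pred B4: B4→B1 stop@B0
  join B8 pred B5: B5 stop@B1
  join B8 pred B7: B7→B4 stop@B1
  DF(B0)=∅
  DF(B1)={B2,B6}
  DF(B2)=∅
  DF(B3)={B5,B6}
  DF(B4)={B5,B6,B8}
  DF(B5)={B8}
  DF(B6)=∅
  DF(B7)={B8}
  DF(B8)=∅

φ for d: defs {B6,B7}
  DF⁺ = {B8}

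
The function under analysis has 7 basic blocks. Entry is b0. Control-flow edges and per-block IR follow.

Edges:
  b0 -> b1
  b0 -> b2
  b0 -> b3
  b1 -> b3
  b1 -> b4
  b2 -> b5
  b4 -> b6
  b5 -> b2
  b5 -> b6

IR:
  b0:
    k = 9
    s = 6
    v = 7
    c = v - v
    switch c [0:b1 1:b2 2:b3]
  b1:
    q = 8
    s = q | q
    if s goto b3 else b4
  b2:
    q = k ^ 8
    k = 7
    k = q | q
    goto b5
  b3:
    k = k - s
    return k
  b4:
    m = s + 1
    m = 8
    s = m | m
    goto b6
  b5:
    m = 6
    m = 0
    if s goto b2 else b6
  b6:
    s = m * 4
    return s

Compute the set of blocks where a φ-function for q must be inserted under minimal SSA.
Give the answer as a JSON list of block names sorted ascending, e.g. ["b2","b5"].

Answer: ["b2", "b3", "b6"]

Analysis:
idom tree: b1←b0 b2←b0 b3←b0 b4←b1 b5←b2 b6←b0
Dom∩ at merges:
  b2: preds {b0,b5}: {b0} ∩ {b0,b2,b5} = {b0}; idom=b0
  b3: preds {b0,b1}: {b0} ∩ {b0,b1} = {b0}; idom=b0
  b6: preds {b4,b5}: {b0,b1,b4} ∩ {b0,b2,b5} = {b0}; idom=b0

DF derivation:
  b2←b0: walk · to b0
  b2←b5: walk b5→b2 to b0
  b3←b0: walk · to b0
  b3←b1: walk b1 to b0
  b6←b4: walk b4→b1 to b0
  b6←b5: walk b5→b2 to b0
  DF(b0)=∅
  DF(b1)={b3,b6}
  DF(b2)={b2,b6}
  DF(b3)=∅
  DF(b4)={b6}
  DF(b5)={b2,b6}
  DF(b6)=∅

φ for q: defs {b1,b2}
  DF⁺ = {b2,b3,b6}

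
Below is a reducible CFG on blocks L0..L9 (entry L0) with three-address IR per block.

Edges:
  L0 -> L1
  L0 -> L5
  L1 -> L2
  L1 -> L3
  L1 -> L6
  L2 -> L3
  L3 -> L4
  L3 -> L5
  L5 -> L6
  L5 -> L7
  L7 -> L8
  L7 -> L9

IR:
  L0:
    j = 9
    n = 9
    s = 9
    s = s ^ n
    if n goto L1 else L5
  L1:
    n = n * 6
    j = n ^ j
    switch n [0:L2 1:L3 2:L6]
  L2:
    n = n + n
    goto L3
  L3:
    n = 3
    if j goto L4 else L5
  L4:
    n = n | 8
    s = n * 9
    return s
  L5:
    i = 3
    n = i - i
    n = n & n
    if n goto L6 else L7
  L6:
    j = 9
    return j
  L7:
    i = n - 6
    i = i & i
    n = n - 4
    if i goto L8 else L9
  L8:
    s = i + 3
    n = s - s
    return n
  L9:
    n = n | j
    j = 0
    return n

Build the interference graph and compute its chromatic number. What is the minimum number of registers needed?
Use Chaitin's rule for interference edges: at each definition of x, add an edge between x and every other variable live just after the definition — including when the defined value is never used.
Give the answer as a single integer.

Answer: 3

Analysis:
Block summaries:
  L0 def {j,n,s} use ∅
  L1 def {j,n} use {j,n}
  L2 def {n} use {n}
  L3 def {n} use {j}
  L4 def {n,s} use {n}
  L5 def {i,n} use ∅
  L6 def {j} use ∅
  L7 def {i,n} use {n}
  L8 def {n,s} use {i}
  L9 def {j,n} use {j,n}

Backward fixpoint:
  live L0: ∅→{j,n}
  live L1: {j,n}→{j,n}
  live L2: {j,n}→{j}
  live L3: {j}→{j,n}
  live L4: {n}→∅
  live L5: {j}→{j,n}
  live L6: ∅→∅
  live L7: {j,n}→{i,j,n}
  live L8: {i}→∅
  live L9: {j,n}→∅

Interference:
  i — {j,n}
  j — {i,n,s}
  n — {i,j,s}
  s — {j,n}

Colouring:
  lower bound: {i,j,n} mutually conflict ⇒ χ ≥ 3
  3-colouring: r0={j}  r1={n}  r2={i,s}
  χ = 3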